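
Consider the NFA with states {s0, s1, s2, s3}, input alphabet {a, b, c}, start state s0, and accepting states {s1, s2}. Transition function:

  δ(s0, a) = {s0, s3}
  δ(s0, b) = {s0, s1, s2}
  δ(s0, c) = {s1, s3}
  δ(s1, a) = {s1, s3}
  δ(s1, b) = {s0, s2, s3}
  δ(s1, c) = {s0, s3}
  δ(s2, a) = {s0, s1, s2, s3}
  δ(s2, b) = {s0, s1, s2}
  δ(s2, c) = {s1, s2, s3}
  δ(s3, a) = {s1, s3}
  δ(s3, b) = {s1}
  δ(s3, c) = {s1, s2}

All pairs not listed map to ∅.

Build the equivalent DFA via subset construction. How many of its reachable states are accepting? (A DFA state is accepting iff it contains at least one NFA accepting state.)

5

Start state of the DFA: {s0}.
{s0} --a--> {s0, s3}  [new]
{s0} --b--> {s0, s1, s2}  [new]
{s0} --c--> {s1, s3}  [new]
{s0, s3} --a--> {s0, s1, s3}  [new]
{s0, s3} --b--> {s0, s1, s2}  [seen]
{s0, s3} --c--> {s1, s2, s3}  [new]
{s0, s1, s2} --a--> {s0, s1, s2, s3}  [new]
{s0, s1, s2} --b--> {s0, s1, s2, s3}  [seen]
{s0, s1, s2} --c--> {s0, s1, s2, s3}  [seen]
{s1, s3} --a--> {s1, s3}  [seen]
{s1, s3} --b--> {s0, s1, s2, s3}  [seen]
{s1, s3} --c--> {s0, s1, s2, s3}  [seen]
{s0, s1, s3} --a--> {s0, s1, s3}  [seen]
{s0, s1, s3} --b--> {s0, s1, s2, s3}  [seen]
{s0, s1, s3} --c--> {s0, s1, s2, s3}  [seen]
{s1, s2, s3} --a--> {s0, s1, s2, s3}  [seen]
{s1, s2, s3} --b--> {s0, s1, s2, s3}  [seen]
{s1, s2, s3} --c--> {s0, s1, s2, s3}  [seen]
{s0, s1, s2, s3} --a--> {s0, s1, s2, s3}  [seen]
{s0, s1, s2, s3} --b--> {s0, s1, s2, s3}  [seen]
{s0, s1, s2, s3} --c--> {s0, s1, s2, s3}  [seen]
Reachable DFA states: {s0}, {s0, s3}, {s0, s1, s2}, {s1, s3}, {s0, s1, s3}, {s1, s2, s3}, {s0, s1, s2, s3}.
Accepting DFA states (contain an NFA accepting state): {s0, s1, s2}, {s1, s3}, {s0, s1, s3}, {s1, s2, s3}, {s0, s1, s2, s3}.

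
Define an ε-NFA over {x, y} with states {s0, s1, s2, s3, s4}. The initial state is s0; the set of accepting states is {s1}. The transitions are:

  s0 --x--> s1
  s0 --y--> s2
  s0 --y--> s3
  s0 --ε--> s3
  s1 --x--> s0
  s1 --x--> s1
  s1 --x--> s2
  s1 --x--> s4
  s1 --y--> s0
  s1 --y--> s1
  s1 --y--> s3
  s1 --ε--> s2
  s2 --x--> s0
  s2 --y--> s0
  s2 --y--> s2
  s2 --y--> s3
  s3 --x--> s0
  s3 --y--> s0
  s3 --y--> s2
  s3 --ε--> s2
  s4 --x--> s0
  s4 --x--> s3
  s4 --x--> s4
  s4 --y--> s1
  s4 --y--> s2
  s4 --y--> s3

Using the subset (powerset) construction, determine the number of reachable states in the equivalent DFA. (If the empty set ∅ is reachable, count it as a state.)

3

Start state of the DFA: {s0, s2, s3} (ε-closure of the NFA start).
{s0, s2, s3} --x--> {s0, s1, s2, s3}  [new]
{s0, s2, s3} --y--> {s0, s2, s3}  [seen]
{s0, s1, s2, s3} --x--> {s0, s1, s2, s3, s4}  [new]
{s0, s1, s2, s3} --y--> {s0, s1, s2, s3}  [seen]
{s0, s1, s2, s3, s4} --x--> {s0, s1, s2, s3, s4}  [seen]
{s0, s1, s2, s3, s4} --y--> {s0, s1, s2, s3}  [seen]
Reachable DFA states: {s0, s2, s3}, {s0, s1, s2, s3}, {s0, s1, s2, s3, s4}.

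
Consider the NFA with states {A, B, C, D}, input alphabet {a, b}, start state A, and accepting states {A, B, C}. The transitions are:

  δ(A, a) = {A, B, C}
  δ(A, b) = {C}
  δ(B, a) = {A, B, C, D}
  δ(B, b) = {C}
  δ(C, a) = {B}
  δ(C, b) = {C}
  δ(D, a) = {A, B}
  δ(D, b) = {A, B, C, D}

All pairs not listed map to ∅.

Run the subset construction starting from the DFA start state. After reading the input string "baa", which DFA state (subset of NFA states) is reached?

{A, B, C, D}

Start: {A}.
δ(A,b) = {C}.
Union: {C}.
After b: {C}.
δ(C,a) = {B}.
Union: {B}.
After a: {B}.
δ(B,a) = {A, B, C, D}.
Union: {A, B, C, D}.
After a: {A, B, C, D}.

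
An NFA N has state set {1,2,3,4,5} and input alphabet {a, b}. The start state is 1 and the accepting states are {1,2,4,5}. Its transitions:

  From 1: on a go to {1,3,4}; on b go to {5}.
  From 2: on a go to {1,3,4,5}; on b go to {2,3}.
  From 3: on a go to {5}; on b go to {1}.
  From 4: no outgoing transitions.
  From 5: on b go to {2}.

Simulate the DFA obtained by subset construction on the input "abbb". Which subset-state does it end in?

{2,3}

Start: {1}.
δ(1,a) = {1,3,4}.
Union: {1,3,4}.
After a: {1,3,4}.
δ(1,b) = {5}; δ(3,b) = {1}; δ(4,b) = ∅.
Union: {1,5}.
After b: {1,5}.
δ(1,b) = {5}; δ(5,b) = {2}.
Union: {2,5}.
After b: {2,5}.
δ(2,b) = {2,3}; δ(5,b) = {2}.
Union: {2,3}.
After b: {2,3}.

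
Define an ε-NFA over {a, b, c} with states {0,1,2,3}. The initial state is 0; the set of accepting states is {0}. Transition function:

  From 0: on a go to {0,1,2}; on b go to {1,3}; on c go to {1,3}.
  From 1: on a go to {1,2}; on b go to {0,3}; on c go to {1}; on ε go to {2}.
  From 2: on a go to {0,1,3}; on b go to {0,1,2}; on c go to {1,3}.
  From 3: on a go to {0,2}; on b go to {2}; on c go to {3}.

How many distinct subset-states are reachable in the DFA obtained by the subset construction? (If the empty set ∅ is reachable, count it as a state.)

Start state of the DFA: {0} (ε-closure of the NFA start).
{0} --a--> {0,1,2}  [new]
{0} --b--> {1,2,3}  [new]
{0} --c--> {1,2,3}  [seen]
{0,1,2} --a--> {0,1,2,3}  [new]
{0,1,2} --b--> {0,1,2,3}  [seen]
{0,1,2} --c--> {1,2,3}  [seen]
{1,2,3} --a--> {0,1,2,3}  [seen]
{1,2,3} --b--> {0,1,2,3}  [seen]
{1,2,3} --c--> {1,2,3}  [seen]
{0,1,2,3} --a--> {0,1,2,3}  [seen]
{0,1,2,3} --b--> {0,1,2,3}  [seen]
{0,1,2,3} --c--> {1,2,3}  [seen]
Reachable DFA states: {0}, {0,1,2}, {1,2,3}, {0,1,2,3}.

4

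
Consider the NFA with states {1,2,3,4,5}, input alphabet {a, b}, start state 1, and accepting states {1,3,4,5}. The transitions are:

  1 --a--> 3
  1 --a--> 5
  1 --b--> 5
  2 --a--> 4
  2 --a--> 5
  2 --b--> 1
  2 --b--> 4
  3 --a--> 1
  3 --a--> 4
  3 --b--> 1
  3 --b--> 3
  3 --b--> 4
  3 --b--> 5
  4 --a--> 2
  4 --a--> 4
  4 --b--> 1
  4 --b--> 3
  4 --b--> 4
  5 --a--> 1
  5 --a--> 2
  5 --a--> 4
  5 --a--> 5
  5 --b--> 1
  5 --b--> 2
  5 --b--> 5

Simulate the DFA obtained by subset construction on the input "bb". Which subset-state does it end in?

Start: {1}.
δ(1,b) = {5}.
Union: {5}.
After b: {5}.
δ(5,b) = {1,2,5}.
Union: {1,2,5}.
After b: {1,2,5}.

{1,2,5}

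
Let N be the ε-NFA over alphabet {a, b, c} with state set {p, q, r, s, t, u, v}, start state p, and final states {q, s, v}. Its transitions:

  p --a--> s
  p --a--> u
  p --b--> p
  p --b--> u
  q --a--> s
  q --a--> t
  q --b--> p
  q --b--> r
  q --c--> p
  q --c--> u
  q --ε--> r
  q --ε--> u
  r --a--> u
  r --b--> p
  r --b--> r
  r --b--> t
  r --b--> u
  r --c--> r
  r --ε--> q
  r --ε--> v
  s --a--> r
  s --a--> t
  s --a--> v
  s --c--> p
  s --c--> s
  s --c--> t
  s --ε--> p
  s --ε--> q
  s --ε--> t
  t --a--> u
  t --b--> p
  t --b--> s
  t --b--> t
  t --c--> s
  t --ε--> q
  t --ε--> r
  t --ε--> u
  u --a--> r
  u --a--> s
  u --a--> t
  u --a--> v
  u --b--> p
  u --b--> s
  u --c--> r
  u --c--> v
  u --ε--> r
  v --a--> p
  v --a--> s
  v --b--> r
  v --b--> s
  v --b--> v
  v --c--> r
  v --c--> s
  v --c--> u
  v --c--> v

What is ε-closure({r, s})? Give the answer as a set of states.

{p, q, r, s, t, u, v}

Begin with {r, s}.
r →ε {q, v}; add q, v.
q →ε {r, u}; add u.
s →ε {p, q, t}; add p, t.
ε-closure = {p, q, r, s, t, u, v}.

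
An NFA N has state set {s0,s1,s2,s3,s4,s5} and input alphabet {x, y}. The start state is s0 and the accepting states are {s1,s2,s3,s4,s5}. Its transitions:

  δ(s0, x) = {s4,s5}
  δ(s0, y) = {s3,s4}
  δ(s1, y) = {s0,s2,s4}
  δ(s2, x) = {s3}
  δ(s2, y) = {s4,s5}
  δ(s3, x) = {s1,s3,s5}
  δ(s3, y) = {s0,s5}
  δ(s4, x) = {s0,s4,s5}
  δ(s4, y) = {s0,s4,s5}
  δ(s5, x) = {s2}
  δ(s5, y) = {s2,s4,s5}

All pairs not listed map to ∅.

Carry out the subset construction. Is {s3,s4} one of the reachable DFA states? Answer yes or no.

Start state of the DFA: {s0}.
{s0} --x--> {s4,s5}  [new]
{s0} --y--> {s3,s4}  [new]
{s4,s5} --x--> {s0,s2,s4,s5}  [new]
{s4,s5} --y--> {s0,s2,s4,s5}  [seen]
{s3,s4} --x--> {s0,s1,s3,s4,s5}  [new]
{s3,s4} --y--> {s0,s4,s5}  [new]
{s0,s2,s4,s5} --x--> {s0,s2,s3,s4,s5}  [new]
{s0,s2,s4,s5} --y--> {s0,s2,s3,s4,s5}  [seen]
{s0,s1,s3,s4,s5} --x--> {s0,s1,s2,s3,s4,s5}  [new]
{s0,s1,s3,s4,s5} --y--> {s0,s2,s3,s4,s5}  [seen]
{s0,s4,s5} --x--> {s0,s2,s4,s5}  [seen]
{s0,s4,s5} --y--> {s0,s2,s3,s4,s5}  [seen]
{s0,s2,s3,s4,s5} --x--> {s0,s1,s2,s3,s4,s5}  [seen]
{s0,s2,s3,s4,s5} --y--> {s0,s2,s3,s4,s5}  [seen]
{s0,s1,s2,s3,s4,s5} --x--> {s0,s1,s2,s3,s4,s5}  [seen]
{s0,s1,s2,s3,s4,s5} --y--> {s0,s2,s3,s4,s5}  [seen]
Reachable DFA states: {s0}, {s4,s5}, {s3,s4}, {s0,s2,s4,s5}, {s0,s1,s3,s4,s5}, {s0,s4,s5}, {s0,s2,s3,s4,s5}, {s0,s1,s2,s3,s4,s5}.
{s3,s4} is among them.

yes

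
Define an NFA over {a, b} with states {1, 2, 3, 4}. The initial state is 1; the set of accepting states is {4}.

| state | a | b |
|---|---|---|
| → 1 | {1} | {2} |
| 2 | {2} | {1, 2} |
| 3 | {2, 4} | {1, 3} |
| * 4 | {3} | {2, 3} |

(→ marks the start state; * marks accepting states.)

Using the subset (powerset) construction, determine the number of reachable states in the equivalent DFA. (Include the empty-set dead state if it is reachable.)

Start state of the DFA: {1}.
{1} --a--> {1}  [seen]
{1} --b--> {2}  [new]
{2} --a--> {2}  [seen]
{2} --b--> {1, 2}  [new]
{1, 2} --a--> {1, 2}  [seen]
{1, 2} --b--> {1, 2}  [seen]
Reachable DFA states: {1}, {2}, {1, 2}.

3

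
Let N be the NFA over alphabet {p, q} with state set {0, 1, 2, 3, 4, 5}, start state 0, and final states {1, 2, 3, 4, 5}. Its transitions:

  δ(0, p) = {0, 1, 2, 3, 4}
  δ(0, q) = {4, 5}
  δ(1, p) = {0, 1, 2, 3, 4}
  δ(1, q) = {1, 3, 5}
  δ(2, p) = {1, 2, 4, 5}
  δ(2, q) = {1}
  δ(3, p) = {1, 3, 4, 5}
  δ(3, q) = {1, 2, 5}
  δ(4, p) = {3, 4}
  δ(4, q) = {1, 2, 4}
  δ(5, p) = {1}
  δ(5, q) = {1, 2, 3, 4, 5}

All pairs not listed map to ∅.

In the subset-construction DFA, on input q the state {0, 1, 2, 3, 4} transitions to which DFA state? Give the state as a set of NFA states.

δ(0,q) = {4, 5}; δ(1,q) = {1, 3, 5}; δ(2,q) = {1}; δ(3,q) = {1, 2, 5}; δ(4,q) = {1, 2, 4}.
Union: {1, 2, 3, 4, 5}.

{1, 2, 3, 4, 5}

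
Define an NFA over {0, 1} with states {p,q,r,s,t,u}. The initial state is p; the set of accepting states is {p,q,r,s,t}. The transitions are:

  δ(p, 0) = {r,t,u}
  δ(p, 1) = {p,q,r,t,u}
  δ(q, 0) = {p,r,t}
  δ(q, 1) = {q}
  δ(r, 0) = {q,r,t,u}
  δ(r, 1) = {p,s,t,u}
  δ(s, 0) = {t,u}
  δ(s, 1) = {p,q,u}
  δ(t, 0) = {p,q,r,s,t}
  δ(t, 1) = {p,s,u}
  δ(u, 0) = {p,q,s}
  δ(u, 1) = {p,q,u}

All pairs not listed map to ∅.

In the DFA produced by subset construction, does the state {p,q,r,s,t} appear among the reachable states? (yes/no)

no

Start state of the DFA: {p}.
{p} --0--> {r,t,u}  [new]
{p} --1--> {p,q,r,t,u}  [new]
{r,t,u} --0--> {p,q,r,s,t,u}  [new]
{r,t,u} --1--> {p,q,s,t,u}  [new]
{p,q,r,t,u} --0--> {p,q,r,s,t,u}  [seen]
{p,q,r,t,u} --1--> {p,q,r,s,t,u}  [seen]
{p,q,r,s,t,u} --0--> {p,q,r,s,t,u}  [seen]
{p,q,r,s,t,u} --1--> {p,q,r,s,t,u}  [seen]
{p,q,s,t,u} --0--> {p,q,r,s,t,u}  [seen]
{p,q,s,t,u} --1--> {p,q,r,s,t,u}  [seen]
Reachable DFA states: {p}, {r,t,u}, {p,q,r,t,u}, {p,q,r,s,t,u}, {p,q,s,t,u}.
{p,q,r,s,t} is not among them.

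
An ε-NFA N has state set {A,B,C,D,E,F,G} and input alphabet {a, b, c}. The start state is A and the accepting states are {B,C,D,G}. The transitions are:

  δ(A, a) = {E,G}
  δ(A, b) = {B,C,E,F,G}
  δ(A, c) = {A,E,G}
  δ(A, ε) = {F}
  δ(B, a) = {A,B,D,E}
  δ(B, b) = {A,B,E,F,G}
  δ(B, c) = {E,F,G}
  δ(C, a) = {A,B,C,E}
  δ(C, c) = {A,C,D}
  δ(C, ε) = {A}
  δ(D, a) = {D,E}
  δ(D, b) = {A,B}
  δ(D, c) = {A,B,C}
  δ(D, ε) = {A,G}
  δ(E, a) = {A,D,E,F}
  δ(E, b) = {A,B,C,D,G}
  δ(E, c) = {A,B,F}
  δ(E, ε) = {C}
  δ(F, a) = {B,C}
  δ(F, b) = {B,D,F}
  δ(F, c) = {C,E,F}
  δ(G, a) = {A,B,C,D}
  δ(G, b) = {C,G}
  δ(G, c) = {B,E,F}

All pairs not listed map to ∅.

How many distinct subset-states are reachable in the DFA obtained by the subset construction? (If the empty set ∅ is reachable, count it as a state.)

Start state of the DFA: {A,F} (ε-closure of the NFA start).
{A,F} --a--> {A,B,C,E,F,G}  [new]
{A,F} --b--> {A,B,C,D,E,F,G}  [new]
{A,F} --c--> {A,C,E,F,G}  [new]
{A,B,C,E,F,G} --a--> {A,B,C,D,E,F,G}  [seen]
{A,B,C,E,F,G} --b--> {A,B,C,D,E,F,G}  [seen]
{A,B,C,E,F,G} --c--> {A,B,C,D,E,F,G}  [seen]
{A,B,C,D,E,F,G} --a--> {A,B,C,D,E,F,G}  [seen]
{A,B,C,D,E,F,G} --b--> {A,B,C,D,E,F,G}  [seen]
{A,B,C,D,E,F,G} --c--> {A,B,C,D,E,F,G}  [seen]
{A,C,E,F,G} --a--> {A,B,C,D,E,F,G}  [seen]
{A,C,E,F,G} --b--> {A,B,C,D,E,F,G}  [seen]
{A,C,E,F,G} --c--> {A,B,C,D,E,F,G}  [seen]
Reachable DFA states: {A,F}, {A,B,C,E,F,G}, {A,B,C,D,E,F,G}, {A,C,E,F,G}.

4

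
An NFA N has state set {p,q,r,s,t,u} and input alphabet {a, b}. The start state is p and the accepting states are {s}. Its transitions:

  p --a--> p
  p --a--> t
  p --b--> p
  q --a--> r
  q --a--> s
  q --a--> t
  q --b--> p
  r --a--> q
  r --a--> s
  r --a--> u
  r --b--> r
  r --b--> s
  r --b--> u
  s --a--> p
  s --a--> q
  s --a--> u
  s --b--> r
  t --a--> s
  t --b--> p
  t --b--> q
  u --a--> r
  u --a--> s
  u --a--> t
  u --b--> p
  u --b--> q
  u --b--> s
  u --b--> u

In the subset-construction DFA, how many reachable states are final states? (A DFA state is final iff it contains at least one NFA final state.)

6

Start state of the DFA: {p}.
{p} --a--> {p,t}  [new]
{p} --b--> {p}  [seen]
{p,t} --a--> {p,s,t}  [new]
{p,t} --b--> {p,q}  [new]
{p,s,t} --a--> {p,q,s,t,u}  [new]
{p,s,t} --b--> {p,q,r}  [new]
{p,q} --a--> {p,r,s,t}  [new]
{p,q} --b--> {p}  [seen]
{p,q,s,t,u} --a--> {p,q,r,s,t,u}  [new]
{p,q,s,t,u} --b--> {p,q,r,s,u}  [new]
{p,q,r} --a--> {p,q,r,s,t,u}  [seen]
{p,q,r} --b--> {p,r,s,u}  [new]
{p,r,s,t} --a--> {p,q,s,t,u}  [seen]
{p,r,s,t} --b--> {p,q,r,s,u}  [seen]
{p,q,r,s,t,u} --a--> {p,q,r,s,t,u}  [seen]
{p,q,r,s,t,u} --b--> {p,q,r,s,u}  [seen]
{p,q,r,s,u} --a--> {p,q,r,s,t,u}  [seen]
{p,q,r,s,u} --b--> {p,q,r,s,u}  [seen]
{p,r,s,u} --a--> {p,q,r,s,t,u}  [seen]
{p,r,s,u} --b--> {p,q,r,s,u}  [seen]
Reachable DFA states: {p}, {p,t}, {p,s,t}, {p,q}, {p,q,s,t,u}, {p,q,r}, {p,r,s,t}, {p,q,r,s,t,u}, {p,q,r,s,u}, {p,r,s,u}.
Accepting DFA states (contain an NFA accepting state): {p,s,t}, {p,q,s,t,u}, {p,r,s,t}, {p,q,r,s,t,u}, {p,q,r,s,u}, {p,r,s,u}.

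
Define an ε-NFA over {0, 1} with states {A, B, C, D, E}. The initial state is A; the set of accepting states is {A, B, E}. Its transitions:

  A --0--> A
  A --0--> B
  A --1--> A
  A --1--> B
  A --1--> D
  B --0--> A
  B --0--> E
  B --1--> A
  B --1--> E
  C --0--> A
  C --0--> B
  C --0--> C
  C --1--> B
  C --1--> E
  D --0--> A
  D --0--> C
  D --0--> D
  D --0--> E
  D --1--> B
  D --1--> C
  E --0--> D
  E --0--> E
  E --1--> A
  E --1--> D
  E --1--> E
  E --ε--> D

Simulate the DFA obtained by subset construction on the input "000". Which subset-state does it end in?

{A, B, C, D, E}

Start: {A}.
δ(A,0) = {A, B}.
Union: {A, B}.
After 0: {A, B}.
δ(A,0) = {A, B}; δ(B,0) = {A, E}.
Union: {A, B, E}.
ε-closure gives {A, B, D, E}.
After 0: {A, B, D, E}.
δ(A,0) = {A, B}; δ(B,0) = {A, E}; δ(D,0) = {A, C, D, E}; δ(E,0) = {D, E}.
Union: {A, B, C, D, E}.
After 0: {A, B, C, D, E}.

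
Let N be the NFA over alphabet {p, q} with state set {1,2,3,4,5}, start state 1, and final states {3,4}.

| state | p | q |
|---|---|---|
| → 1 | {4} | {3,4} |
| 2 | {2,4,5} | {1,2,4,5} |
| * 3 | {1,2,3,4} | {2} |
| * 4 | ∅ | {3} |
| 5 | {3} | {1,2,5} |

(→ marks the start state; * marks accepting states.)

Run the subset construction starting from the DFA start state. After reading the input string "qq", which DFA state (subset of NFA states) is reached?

{2,3}

Start: {1}.
δ(1,q) = {3,4}.
Union: {3,4}.
After q: {3,4}.
δ(3,q) = {2}; δ(4,q) = {3}.
Union: {2,3}.
After q: {2,3}.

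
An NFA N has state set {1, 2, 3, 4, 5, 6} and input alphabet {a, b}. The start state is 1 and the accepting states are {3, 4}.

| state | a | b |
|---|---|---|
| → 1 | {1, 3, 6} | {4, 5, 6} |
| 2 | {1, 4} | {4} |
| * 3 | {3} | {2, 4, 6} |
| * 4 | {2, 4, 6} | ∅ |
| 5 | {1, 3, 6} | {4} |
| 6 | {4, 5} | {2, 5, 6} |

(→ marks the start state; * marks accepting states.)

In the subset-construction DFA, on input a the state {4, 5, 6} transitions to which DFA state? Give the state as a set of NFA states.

δ(4,a) = {2, 4, 6}; δ(5,a) = {1, 3, 6}; δ(6,a) = {4, 5}.
Union: {1, 2, 3, 4, 5, 6}.

{1, 2, 3, 4, 5, 6}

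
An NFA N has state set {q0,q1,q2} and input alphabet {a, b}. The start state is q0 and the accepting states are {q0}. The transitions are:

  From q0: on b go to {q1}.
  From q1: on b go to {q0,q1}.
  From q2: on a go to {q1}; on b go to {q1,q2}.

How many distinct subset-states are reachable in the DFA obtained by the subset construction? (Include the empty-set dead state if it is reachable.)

4

Start state of the DFA: {q0}.
{q0} --a--> ∅  [new]
{q0} --b--> {q1}  [new]
∅ --a--> ∅  [seen]
∅ --b--> ∅  [seen]
{q1} --a--> ∅  [seen]
{q1} --b--> {q0,q1}  [new]
{q0,q1} --a--> ∅  [seen]
{q0,q1} --b--> {q0,q1}  [seen]
Reachable DFA states: {q0}, ∅, {q1}, {q0,q1}.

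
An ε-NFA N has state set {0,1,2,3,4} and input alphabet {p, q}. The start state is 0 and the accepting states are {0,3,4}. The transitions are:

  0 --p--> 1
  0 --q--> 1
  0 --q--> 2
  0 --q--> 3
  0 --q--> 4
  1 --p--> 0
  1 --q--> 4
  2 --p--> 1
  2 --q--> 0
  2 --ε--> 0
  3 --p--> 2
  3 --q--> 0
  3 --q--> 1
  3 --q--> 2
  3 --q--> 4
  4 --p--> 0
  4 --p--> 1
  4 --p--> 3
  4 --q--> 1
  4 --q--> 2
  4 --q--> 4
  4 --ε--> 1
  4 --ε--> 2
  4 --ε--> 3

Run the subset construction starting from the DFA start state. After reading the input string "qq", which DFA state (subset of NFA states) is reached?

Start: {0}.
δ(0,q) = {1,2,3,4}.
Union: {1,2,3,4}.
ε-closure gives {0,1,2,3,4}.
After q: {0,1,2,3,4}.
δ(0,q) = {1,2,3,4}; δ(1,q) = {4}; δ(2,q) = {0}; δ(3,q) = {0,1,2,4}; δ(4,q) = {1,2,4}.
Union: {0,1,2,3,4}.
After q: {0,1,2,3,4}.

{0,1,2,3,4}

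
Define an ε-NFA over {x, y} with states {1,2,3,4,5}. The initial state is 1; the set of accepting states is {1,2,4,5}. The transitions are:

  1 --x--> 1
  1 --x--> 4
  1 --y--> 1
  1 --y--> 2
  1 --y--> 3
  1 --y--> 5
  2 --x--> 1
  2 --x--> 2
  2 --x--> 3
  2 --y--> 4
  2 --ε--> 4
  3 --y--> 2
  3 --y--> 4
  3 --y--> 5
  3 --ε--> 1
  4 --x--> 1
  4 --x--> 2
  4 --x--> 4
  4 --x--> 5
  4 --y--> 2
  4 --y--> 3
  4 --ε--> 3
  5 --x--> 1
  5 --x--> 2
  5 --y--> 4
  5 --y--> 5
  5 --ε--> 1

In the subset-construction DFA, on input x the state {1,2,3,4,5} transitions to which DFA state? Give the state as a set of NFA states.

δ(1,x) = {1,4}; δ(2,x) = {1,2,3}; δ(3,x) = ∅; δ(4,x) = {1,2,4,5}; δ(5,x) = {1,2}.
Union: {1,2,3,4,5}.

{1,2,3,4,5}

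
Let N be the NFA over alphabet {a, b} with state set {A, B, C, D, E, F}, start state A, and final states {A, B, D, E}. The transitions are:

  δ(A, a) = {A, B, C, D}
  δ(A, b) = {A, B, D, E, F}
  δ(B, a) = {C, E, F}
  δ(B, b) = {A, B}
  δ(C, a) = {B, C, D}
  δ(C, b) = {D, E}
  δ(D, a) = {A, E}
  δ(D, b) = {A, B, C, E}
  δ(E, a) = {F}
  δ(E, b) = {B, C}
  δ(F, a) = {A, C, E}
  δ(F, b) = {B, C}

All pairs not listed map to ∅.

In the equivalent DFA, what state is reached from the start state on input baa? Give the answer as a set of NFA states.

Start: {A}.
δ(A,b) = {A, B, D, E, F}.
Union: {A, B, D, E, F}.
After b: {A, B, D, E, F}.
δ(A,a) = {A, B, C, D}; δ(B,a) = {C, E, F}; δ(D,a) = {A, E}; δ(E,a) = {F}; δ(F,a) = {A, C, E}.
Union: {A, B, C, D, E, F}.
After a: {A, B, C, D, E, F}.
δ(A,a) = {A, B, C, D}; δ(B,a) = {C, E, F}; δ(C,a) = {B, C, D}; δ(D,a) = {A, E}; δ(E,a) = {F}; δ(F,a) = {A, C, E}.
Union: {A, B, C, D, E, F}.
After a: {A, B, C, D, E, F}.

{A, B, C, D, E, F}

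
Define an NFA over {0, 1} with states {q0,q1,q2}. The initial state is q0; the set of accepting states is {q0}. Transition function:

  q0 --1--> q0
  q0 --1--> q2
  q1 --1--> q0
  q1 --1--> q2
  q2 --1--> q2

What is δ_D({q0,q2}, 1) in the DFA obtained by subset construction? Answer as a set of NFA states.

{q0,q2}

δ(q0,1) = {q0,q2}; δ(q2,1) = {q2}.
Union: {q0,q2}.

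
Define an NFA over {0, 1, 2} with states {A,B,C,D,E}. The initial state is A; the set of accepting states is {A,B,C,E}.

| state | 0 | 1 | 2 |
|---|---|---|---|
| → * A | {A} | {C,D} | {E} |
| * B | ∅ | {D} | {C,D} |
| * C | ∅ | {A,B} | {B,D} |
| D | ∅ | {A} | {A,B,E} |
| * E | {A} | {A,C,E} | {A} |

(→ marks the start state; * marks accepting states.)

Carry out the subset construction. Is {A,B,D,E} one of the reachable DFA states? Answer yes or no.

Start state of the DFA: {A}.
{A} --0--> {A}  [seen]
{A} --1--> {C,D}  [new]
{A} --2--> {E}  [new]
{C,D} --0--> ∅  [new]
{C,D} --1--> {A,B}  [new]
{C,D} --2--> {A,B,D,E}  [new]
{E} --0--> {A}  [seen]
{E} --1--> {A,C,E}  [new]
{E} --2--> {A}  [seen]
∅ --0--> ∅  [seen]
∅ --1--> ∅  [seen]
∅ --2--> ∅  [seen]
{A,B} --0--> {A}  [seen]
{A,B} --1--> {C,D}  [seen]
{A,B} --2--> {C,D,E}  [new]
{A,B,D,E} --0--> {A}  [seen]
{A,B,D,E} --1--> {A,C,D,E}  [new]
{A,B,D,E} --2--> {A,B,C,D,E}  [new]
{A,C,E} --0--> {A}  [seen]
{A,C,E} --1--> {A,B,C,D,E}  [seen]
{A,C,E} --2--> {A,B,D,E}  [seen]
{C,D,E} --0--> {A}  [seen]
{C,D,E} --1--> {A,B,C,E}  [new]
{C,D,E} --2--> {A,B,D,E}  [seen]
{A,C,D,E} --0--> {A}  [seen]
{A,C,D,E} --1--> {A,B,C,D,E}  [seen]
{A,C,D,E} --2--> {A,B,D,E}  [seen]
{A,B,C,D,E} --0--> {A}  [seen]
{A,B,C,D,E} --1--> {A,B,C,D,E}  [seen]
{A,B,C,D,E} --2--> {A,B,C,D,E}  [seen]
{A,B,C,E} --0--> {A}  [seen]
{A,B,C,E} --1--> {A,B,C,D,E}  [seen]
{A,B,C,E} --2--> {A,B,C,D,E}  [seen]
Reachable DFA states: {A}, {C,D}, {E}, ∅, {A,B}, {A,B,D,E}, {A,C,E}, {C,D,E}, {A,C,D,E}, {A,B,C,D,E}, {A,B,C,E}.
{A,B,D,E} is among them.

yes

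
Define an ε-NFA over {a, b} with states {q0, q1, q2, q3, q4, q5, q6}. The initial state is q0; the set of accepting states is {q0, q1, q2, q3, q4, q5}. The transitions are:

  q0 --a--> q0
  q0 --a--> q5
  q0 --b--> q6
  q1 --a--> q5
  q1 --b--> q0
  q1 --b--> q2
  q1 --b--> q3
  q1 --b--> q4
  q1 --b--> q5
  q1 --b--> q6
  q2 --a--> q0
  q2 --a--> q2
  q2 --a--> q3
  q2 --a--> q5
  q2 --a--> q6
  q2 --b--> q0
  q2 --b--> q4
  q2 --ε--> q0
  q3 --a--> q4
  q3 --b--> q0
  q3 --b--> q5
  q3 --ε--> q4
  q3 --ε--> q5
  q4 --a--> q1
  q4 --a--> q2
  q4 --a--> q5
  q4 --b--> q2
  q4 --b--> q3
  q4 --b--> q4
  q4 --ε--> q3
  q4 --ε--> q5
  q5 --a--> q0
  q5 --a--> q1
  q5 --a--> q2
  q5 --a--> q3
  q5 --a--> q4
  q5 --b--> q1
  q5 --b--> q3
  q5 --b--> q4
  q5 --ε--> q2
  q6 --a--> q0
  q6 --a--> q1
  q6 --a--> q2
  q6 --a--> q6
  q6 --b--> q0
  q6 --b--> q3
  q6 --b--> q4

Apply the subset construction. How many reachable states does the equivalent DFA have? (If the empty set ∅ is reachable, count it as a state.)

7

Start state of the DFA: {q0} (ε-closure of the NFA start).
{q0} --a--> {q0, q2, q5}  [new]
{q0} --b--> {q6}  [new]
{q0, q2, q5} --a--> {q0, q1, q2, q3, q4, q5, q6}  [new]
{q0, q2, q5} --b--> {q0, q1, q2, q3, q4, q5, q6}  [seen]
{q6} --a--> {q0, q1, q2, q6}  [new]
{q6} --b--> {q0, q2, q3, q4, q5}  [new]
{q0, q1, q2, q3, q4, q5, q6} --a--> {q0, q1, q2, q3, q4, q5, q6}  [seen]
{q0, q1, q2, q3, q4, q5, q6} --b--> {q0, q1, q2, q3, q4, q5, q6}  [seen]
{q0, q1, q2, q6} --a--> {q0, q1, q2, q3, q4, q5, q6}  [seen]
{q0, q1, q2, q6} --b--> {q0, q2, q3, q4, q5, q6}  [new]
{q0, q2, q3, q4, q5} --a--> {q0, q1, q2, q3, q4, q5, q6}  [seen]
{q0, q2, q3, q4, q5} --b--> {q0, q1, q2, q3, q4, q5, q6}  [seen]
{q0, q2, q3, q4, q5, q6} --a--> {q0, q1, q2, q3, q4, q5, q6}  [seen]
{q0, q2, q3, q4, q5, q6} --b--> {q0, q1, q2, q3, q4, q5, q6}  [seen]
Reachable DFA states: {q0}, {q0, q2, q5}, {q6}, {q0, q1, q2, q3, q4, q5, q6}, {q0, q1, q2, q6}, {q0, q2, q3, q4, q5}, {q0, q2, q3, q4, q5, q6}.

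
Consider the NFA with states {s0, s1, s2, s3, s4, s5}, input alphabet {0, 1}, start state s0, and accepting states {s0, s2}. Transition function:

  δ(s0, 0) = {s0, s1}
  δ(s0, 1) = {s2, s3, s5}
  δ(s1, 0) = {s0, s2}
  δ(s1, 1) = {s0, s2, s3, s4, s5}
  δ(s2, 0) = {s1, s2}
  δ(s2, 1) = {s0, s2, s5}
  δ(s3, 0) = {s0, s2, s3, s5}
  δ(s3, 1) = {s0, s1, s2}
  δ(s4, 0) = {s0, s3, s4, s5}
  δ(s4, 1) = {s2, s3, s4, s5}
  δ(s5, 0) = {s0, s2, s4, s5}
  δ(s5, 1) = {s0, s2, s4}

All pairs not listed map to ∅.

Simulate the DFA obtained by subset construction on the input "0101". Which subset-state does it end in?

{s0, s1, s2, s3, s4, s5}

Start: {s0}.
δ(s0,0) = {s0, s1}.
Union: {s0, s1}.
After 0: {s0, s1}.
δ(s0,1) = {s2, s3, s5}; δ(s1,1) = {s0, s2, s3, s4, s5}.
Union: {s0, s2, s3, s4, s5}.
After 1: {s0, s2, s3, s4, s5}.
δ(s0,0) = {s0, s1}; δ(s2,0) = {s1, s2}; δ(s3,0) = {s0, s2, s3, s5}; δ(s4,0) = {s0, s3, s4, s5}; δ(s5,0) = {s0, s2, s4, s5}.
Union: {s0, s1, s2, s3, s4, s5}.
After 0: {s0, s1, s2, s3, s4, s5}.
δ(s0,1) = {s2, s3, s5}; δ(s1,1) = {s0, s2, s3, s4, s5}; δ(s2,1) = {s0, s2, s5}; δ(s3,1) = {s0, s1, s2}; δ(s4,1) = {s2, s3, s4, s5}; δ(s5,1) = {s0, s2, s4}.
Union: {s0, s1, s2, s3, s4, s5}.
After 1: {s0, s1, s2, s3, s4, s5}.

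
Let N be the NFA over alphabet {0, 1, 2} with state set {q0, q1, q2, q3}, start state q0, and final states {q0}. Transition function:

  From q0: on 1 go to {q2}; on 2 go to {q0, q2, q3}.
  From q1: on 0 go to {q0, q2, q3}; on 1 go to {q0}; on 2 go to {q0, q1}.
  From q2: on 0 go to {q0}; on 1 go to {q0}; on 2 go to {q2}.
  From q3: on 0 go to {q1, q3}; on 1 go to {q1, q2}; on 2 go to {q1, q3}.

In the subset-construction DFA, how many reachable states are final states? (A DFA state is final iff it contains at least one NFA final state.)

6

Start state of the DFA: {q0}.
{q0} --0--> ∅  [new]
{q0} --1--> {q2}  [new]
{q0} --2--> {q0, q2, q3}  [new]
∅ --0--> ∅  [seen]
∅ --1--> ∅  [seen]
∅ --2--> ∅  [seen]
{q2} --0--> {q0}  [seen]
{q2} --1--> {q0}  [seen]
{q2} --2--> {q2}  [seen]
{q0, q2, q3} --0--> {q0, q1, q3}  [new]
{q0, q2, q3} --1--> {q0, q1, q2}  [new]
{q0, q2, q3} --2--> {q0, q1, q2, q3}  [new]
{q0, q1, q3} --0--> {q0, q1, q2, q3}  [seen]
{q0, q1, q3} --1--> {q0, q1, q2}  [seen]
{q0, q1, q3} --2--> {q0, q1, q2, q3}  [seen]
{q0, q1, q2} --0--> {q0, q2, q3}  [seen]
{q0, q1, q2} --1--> {q0, q2}  [new]
{q0, q1, q2} --2--> {q0, q1, q2, q3}  [seen]
{q0, q1, q2, q3} --0--> {q0, q1, q2, q3}  [seen]
{q0, q1, q2, q3} --1--> {q0, q1, q2}  [seen]
{q0, q1, q2, q3} --2--> {q0, q1, q2, q3}  [seen]
{q0, q2} --0--> {q0}  [seen]
{q0, q2} --1--> {q0, q2}  [seen]
{q0, q2} --2--> {q0, q2, q3}  [seen]
Reachable DFA states: {q0}, ∅, {q2}, {q0, q2, q3}, {q0, q1, q3}, {q0, q1, q2}, {q0, q1, q2, q3}, {q0, q2}.
Accepting DFA states (contain an NFA accepting state): {q0}, {q0, q2, q3}, {q0, q1, q3}, {q0, q1, q2}, {q0, q1, q2, q3}, {q0, q2}.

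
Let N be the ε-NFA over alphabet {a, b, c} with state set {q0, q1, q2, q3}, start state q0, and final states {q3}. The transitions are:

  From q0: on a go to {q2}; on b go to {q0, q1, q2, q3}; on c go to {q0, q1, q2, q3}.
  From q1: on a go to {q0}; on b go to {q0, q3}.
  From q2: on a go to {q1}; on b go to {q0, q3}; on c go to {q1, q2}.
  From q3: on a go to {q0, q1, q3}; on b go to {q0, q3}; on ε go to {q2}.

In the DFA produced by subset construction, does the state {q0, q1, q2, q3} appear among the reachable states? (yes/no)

Start state of the DFA: {q0} (ε-closure of the NFA start).
{q0} --a--> {q2}  [new]
{q0} --b--> {q0, q1, q2, q3}  [new]
{q0} --c--> {q0, q1, q2, q3}  [seen]
{q2} --a--> {q1}  [new]
{q2} --b--> {q0, q2, q3}  [new]
{q2} --c--> {q1, q2}  [new]
{q0, q1, q2, q3} --a--> {q0, q1, q2, q3}  [seen]
{q0, q1, q2, q3} --b--> {q0, q1, q2, q3}  [seen]
{q0, q1, q2, q3} --c--> {q0, q1, q2, q3}  [seen]
{q1} --a--> {q0}  [seen]
{q1} --b--> {q0, q2, q3}  [seen]
{q1} --c--> ∅  [new]
{q0, q2, q3} --a--> {q0, q1, q2, q3}  [seen]
{q0, q2, q3} --b--> {q0, q1, q2, q3}  [seen]
{q0, q2, q3} --c--> {q0, q1, q2, q3}  [seen]
{q1, q2} --a--> {q0, q1}  [new]
{q1, q2} --b--> {q0, q2, q3}  [seen]
{q1, q2} --c--> {q1, q2}  [seen]
∅ --a--> ∅  [seen]
∅ --b--> ∅  [seen]
∅ --c--> ∅  [seen]
{q0, q1} --a--> {q0, q2}  [new]
{q0, q1} --b--> {q0, q1, q2, q3}  [seen]
{q0, q1} --c--> {q0, q1, q2, q3}  [seen]
{q0, q2} --a--> {q1, q2}  [seen]
{q0, q2} --b--> {q0, q1, q2, q3}  [seen]
{q0, q2} --c--> {q0, q1, q2, q3}  [seen]
Reachable DFA states: {q0}, {q2}, {q0, q1, q2, q3}, {q1}, {q0, q2, q3}, {q1, q2}, ∅, {q0, q1}, {q0, q2}.
{q0, q1, q2, q3} is among them.

yes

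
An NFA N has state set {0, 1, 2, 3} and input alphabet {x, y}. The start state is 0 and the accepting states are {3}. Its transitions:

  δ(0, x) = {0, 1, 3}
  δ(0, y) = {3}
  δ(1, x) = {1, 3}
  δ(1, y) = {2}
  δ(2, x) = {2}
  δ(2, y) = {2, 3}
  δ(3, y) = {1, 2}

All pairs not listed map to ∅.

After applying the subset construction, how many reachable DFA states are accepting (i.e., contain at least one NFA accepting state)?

Start state of the DFA: {0}.
{0} --x--> {0, 1, 3}  [new]
{0} --y--> {3}  [new]
{0, 1, 3} --x--> {0, 1, 3}  [seen]
{0, 1, 3} --y--> {1, 2, 3}  [new]
{3} --x--> ∅  [new]
{3} --y--> {1, 2}  [new]
{1, 2, 3} --x--> {1, 2, 3}  [seen]
{1, 2, 3} --y--> {1, 2, 3}  [seen]
∅ --x--> ∅  [seen]
∅ --y--> ∅  [seen]
{1, 2} --x--> {1, 2, 3}  [seen]
{1, 2} --y--> {2, 3}  [new]
{2, 3} --x--> {2}  [new]
{2, 3} --y--> {1, 2, 3}  [seen]
{2} --x--> {2}  [seen]
{2} --y--> {2, 3}  [seen]
Reachable DFA states: {0}, {0, 1, 3}, {3}, {1, 2, 3}, ∅, {1, 2}, {2, 3}, {2}.
Accepting DFA states (contain an NFA accepting state): {0, 1, 3}, {3}, {1, 2, 3}, {2, 3}.

4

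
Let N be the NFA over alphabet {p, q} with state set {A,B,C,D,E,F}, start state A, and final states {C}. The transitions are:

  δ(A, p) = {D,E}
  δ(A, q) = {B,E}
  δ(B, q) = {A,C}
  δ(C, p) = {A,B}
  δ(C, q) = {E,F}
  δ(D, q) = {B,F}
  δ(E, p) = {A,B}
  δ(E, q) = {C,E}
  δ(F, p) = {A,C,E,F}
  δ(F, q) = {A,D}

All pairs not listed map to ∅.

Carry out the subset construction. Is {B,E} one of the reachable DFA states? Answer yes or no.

yes

Start state of the DFA: {A}.
{A} --p--> {D,E}  [new]
{A} --q--> {B,E}  [new]
{D,E} --p--> {A,B}  [new]
{D,E} --q--> {B,C,E,F}  [new]
{B,E} --p--> {A,B}  [seen]
{B,E} --q--> {A,C,E}  [new]
{A,B} --p--> {D,E}  [seen]
{A,B} --q--> {A,B,C,E}  [new]
{B,C,E,F} --p--> {A,B,C,E,F}  [new]
{B,C,E,F} --q--> {A,C,D,E,F}  [new]
{A,C,E} --p--> {A,B,D,E}  [new]
{A,C,E} --q--> {B,C,E,F}  [seen]
{A,B,C,E} --p--> {A,B,D,E}  [seen]
{A,B,C,E} --q--> {A,B,C,E,F}  [seen]
{A,B,C,E,F} --p--> {A,B,C,D,E,F}  [new]
{A,B,C,E,F} --q--> {A,B,C,D,E,F}  [seen]
{A,C,D,E,F} --p--> {A,B,C,D,E,F}  [seen]
{A,C,D,E,F} --q--> {A,B,C,D,E,F}  [seen]
{A,B,D,E} --p--> {A,B,D,E}  [seen]
{A,B,D,E} --q--> {A,B,C,E,F}  [seen]
{A,B,C,D,E,F} --p--> {A,B,C,D,E,F}  [seen]
{A,B,C,D,E,F} --q--> {A,B,C,D,E,F}  [seen]
Reachable DFA states: {A}, {D,E}, {B,E}, {A,B}, {B,C,E,F}, {A,C,E}, {A,B,C,E}, {A,B,C,E,F}, {A,C,D,E,F}, {A,B,D,E}, {A,B,C,D,E,F}.
{B,E} is among them.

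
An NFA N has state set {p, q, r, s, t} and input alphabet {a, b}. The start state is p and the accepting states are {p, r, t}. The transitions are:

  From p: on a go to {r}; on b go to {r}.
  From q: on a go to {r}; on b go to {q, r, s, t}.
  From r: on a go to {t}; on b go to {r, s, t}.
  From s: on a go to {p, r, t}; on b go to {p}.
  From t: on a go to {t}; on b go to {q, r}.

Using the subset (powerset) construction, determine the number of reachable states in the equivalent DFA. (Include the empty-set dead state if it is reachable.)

Start state of the DFA: {p}.
{p} --a--> {r}  [new]
{p} --b--> {r}  [seen]
{r} --a--> {t}  [new]
{r} --b--> {r, s, t}  [new]
{t} --a--> {t}  [seen]
{t} --b--> {q, r}  [new]
{r, s, t} --a--> {p, r, t}  [new]
{r, s, t} --b--> {p, q, r, s, t}  [new]
{q, r} --a--> {r, t}  [new]
{q, r} --b--> {q, r, s, t}  [new]
{p, r, t} --a--> {r, t}  [seen]
{p, r, t} --b--> {q, r, s, t}  [seen]
{p, q, r, s, t} --a--> {p, r, t}  [seen]
{p, q, r, s, t} --b--> {p, q, r, s, t}  [seen]
{r, t} --a--> {t}  [seen]
{r, t} --b--> {q, r, s, t}  [seen]
{q, r, s, t} --a--> {p, r, t}  [seen]
{q, r, s, t} --b--> {p, q, r, s, t}  [seen]
Reachable DFA states: {p}, {r}, {t}, {r, s, t}, {q, r}, {p, r, t}, {p, q, r, s, t}, {r, t}, {q, r, s, t}.

9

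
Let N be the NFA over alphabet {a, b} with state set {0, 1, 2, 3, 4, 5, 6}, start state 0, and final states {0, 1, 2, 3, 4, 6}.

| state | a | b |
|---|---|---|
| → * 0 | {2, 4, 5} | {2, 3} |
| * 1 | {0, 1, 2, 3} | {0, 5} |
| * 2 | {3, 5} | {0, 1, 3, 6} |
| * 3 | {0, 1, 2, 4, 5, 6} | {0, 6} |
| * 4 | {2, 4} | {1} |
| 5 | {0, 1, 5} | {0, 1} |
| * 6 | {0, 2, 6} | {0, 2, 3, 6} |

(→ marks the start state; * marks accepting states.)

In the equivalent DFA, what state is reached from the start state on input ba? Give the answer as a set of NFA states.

Start: {0}.
δ(0,b) = {2, 3}.
Union: {2, 3}.
After b: {2, 3}.
δ(2,a) = {3, 5}; δ(3,a) = {0, 1, 2, 4, 5, 6}.
Union: {0, 1, 2, 3, 4, 5, 6}.
After a: {0, 1, 2, 3, 4, 5, 6}.

{0, 1, 2, 3, 4, 5, 6}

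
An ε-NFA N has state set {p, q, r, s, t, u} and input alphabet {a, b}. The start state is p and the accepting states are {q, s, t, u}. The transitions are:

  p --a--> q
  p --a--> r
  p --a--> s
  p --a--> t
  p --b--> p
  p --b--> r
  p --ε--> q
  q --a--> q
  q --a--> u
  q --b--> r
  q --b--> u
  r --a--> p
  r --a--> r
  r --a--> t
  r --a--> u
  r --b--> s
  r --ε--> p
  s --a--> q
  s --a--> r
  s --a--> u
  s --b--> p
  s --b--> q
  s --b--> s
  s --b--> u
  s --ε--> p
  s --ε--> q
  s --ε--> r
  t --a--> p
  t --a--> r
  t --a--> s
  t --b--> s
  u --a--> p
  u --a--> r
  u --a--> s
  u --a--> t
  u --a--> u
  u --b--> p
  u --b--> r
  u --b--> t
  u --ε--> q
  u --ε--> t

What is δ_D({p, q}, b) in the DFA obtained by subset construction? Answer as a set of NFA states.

δ(p,b) = {p, r}; δ(q,b) = {r, u}.
Union: {p, r, u}.
ε-closure gives {p, q, r, t, u}.

{p, q, r, t, u}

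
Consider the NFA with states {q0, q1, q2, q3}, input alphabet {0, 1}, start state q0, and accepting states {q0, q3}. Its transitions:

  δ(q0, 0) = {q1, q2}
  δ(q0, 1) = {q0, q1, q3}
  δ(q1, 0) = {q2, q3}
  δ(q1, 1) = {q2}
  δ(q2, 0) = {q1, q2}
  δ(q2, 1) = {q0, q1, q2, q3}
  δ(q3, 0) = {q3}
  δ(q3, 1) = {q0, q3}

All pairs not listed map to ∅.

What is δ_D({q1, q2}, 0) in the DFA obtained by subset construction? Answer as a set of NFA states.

δ(q1,0) = {q2, q3}; δ(q2,0) = {q1, q2}.
Union: {q1, q2, q3}.

{q1, q2, q3}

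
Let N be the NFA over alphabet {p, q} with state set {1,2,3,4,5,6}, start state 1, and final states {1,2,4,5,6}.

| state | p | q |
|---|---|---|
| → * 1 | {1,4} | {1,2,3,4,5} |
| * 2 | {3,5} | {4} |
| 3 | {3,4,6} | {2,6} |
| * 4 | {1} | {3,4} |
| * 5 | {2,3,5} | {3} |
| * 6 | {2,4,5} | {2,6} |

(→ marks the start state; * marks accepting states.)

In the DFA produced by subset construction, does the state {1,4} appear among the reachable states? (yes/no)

yes

Start state of the DFA: {1}.
{1} --p--> {1,4}  [new]
{1} --q--> {1,2,3,4,5}  [new]
{1,4} --p--> {1,4}  [seen]
{1,4} --q--> {1,2,3,4,5}  [seen]
{1,2,3,4,5} --p--> {1,2,3,4,5,6}  [new]
{1,2,3,4,5} --q--> {1,2,3,4,5,6}  [seen]
{1,2,3,4,5,6} --p--> {1,2,3,4,5,6}  [seen]
{1,2,3,4,5,6} --q--> {1,2,3,4,5,6}  [seen]
Reachable DFA states: {1}, {1,4}, {1,2,3,4,5}, {1,2,3,4,5,6}.
{1,4} is among them.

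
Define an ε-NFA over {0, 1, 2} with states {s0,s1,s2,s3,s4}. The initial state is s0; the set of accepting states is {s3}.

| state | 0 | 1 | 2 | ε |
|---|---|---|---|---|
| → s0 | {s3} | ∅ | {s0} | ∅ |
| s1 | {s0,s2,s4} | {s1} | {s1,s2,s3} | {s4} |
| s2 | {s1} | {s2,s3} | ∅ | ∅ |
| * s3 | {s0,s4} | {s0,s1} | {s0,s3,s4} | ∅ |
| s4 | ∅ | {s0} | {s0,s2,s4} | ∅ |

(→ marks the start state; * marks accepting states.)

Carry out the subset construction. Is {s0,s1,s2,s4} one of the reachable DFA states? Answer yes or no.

no

Start state of the DFA: {s0} (ε-closure of the NFA start).
{s0} --0--> {s3}  [new]
{s0} --1--> ∅  [new]
{s0} --2--> {s0}  [seen]
{s3} --0--> {s0,s4}  [new]
{s3} --1--> {s0,s1,s4}  [new]
{s3} --2--> {s0,s3,s4}  [new]
∅ --0--> ∅  [seen]
∅ --1--> ∅  [seen]
∅ --2--> ∅  [seen]
{s0,s4} --0--> {s3}  [seen]
{s0,s4} --1--> {s0}  [seen]
{s0,s4} --2--> {s0,s2,s4}  [new]
{s0,s1,s4} --0--> {s0,s2,s3,s4}  [new]
{s0,s1,s4} --1--> {s0,s1,s4}  [seen]
{s0,s1,s4} --2--> {s0,s1,s2,s3,s4}  [new]
{s0,s3,s4} --0--> {s0,s3,s4}  [seen]
{s0,s3,s4} --1--> {s0,s1,s4}  [seen]
{s0,s3,s4} --2--> {s0,s2,s3,s4}  [seen]
{s0,s2,s4} --0--> {s1,s3,s4}  [new]
{s0,s2,s4} --1--> {s0,s2,s3}  [new]
{s0,s2,s4} --2--> {s0,s2,s4}  [seen]
{s0,s2,s3,s4} --0--> {s0,s1,s3,s4}  [new]
{s0,s2,s3,s4} --1--> {s0,s1,s2,s3,s4}  [seen]
{s0,s2,s3,s4} --2--> {s0,s2,s3,s4}  [seen]
{s0,s1,s2,s3,s4} --0--> {s0,s1,s2,s3,s4}  [seen]
{s0,s1,s2,s3,s4} --1--> {s0,s1,s2,s3,s4}  [seen]
{s0,s1,s2,s3,s4} --2--> {s0,s1,s2,s3,s4}  [seen]
{s1,s3,s4} --0--> {s0,s2,s4}  [seen]
{s1,s3,s4} --1--> {s0,s1,s4}  [seen]
{s1,s3,s4} --2--> {s0,s1,s2,s3,s4}  [seen]
{s0,s2,s3} --0--> {s0,s1,s3,s4}  [seen]
{s0,s2,s3} --1--> {s0,s1,s2,s3,s4}  [seen]
{s0,s2,s3} --2--> {s0,s3,s4}  [seen]
{s0,s1,s3,s4} --0--> {s0,s2,s3,s4}  [seen]
{s0,s1,s3,s4} --1--> {s0,s1,s4}  [seen]
{s0,s1,s3,s4} --2--> {s0,s1,s2,s3,s4}  [seen]
Reachable DFA states: {s0}, {s3}, ∅, {s0,s4}, {s0,s1,s4}, {s0,s3,s4}, {s0,s2,s4}, {s0,s2,s3,s4}, {s0,s1,s2,s3,s4}, {s1,s3,s4}, {s0,s2,s3}, {s0,s1,s3,s4}.
{s0,s1,s2,s4} is not among them.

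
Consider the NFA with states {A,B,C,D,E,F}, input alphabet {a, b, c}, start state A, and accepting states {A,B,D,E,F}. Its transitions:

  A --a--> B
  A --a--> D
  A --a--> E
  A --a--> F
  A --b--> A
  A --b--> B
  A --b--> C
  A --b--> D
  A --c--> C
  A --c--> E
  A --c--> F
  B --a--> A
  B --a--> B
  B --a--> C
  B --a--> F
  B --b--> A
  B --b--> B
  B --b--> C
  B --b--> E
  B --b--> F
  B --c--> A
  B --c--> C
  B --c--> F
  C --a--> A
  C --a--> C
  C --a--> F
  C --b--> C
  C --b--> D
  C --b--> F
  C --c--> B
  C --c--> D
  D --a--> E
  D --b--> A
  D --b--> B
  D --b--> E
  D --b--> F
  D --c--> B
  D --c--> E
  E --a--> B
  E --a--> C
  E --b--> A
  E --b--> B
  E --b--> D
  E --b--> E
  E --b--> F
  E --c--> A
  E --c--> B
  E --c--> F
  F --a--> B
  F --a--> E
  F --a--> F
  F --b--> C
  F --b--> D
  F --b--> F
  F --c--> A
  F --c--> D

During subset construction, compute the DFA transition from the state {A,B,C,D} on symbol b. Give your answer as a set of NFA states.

{A,B,C,D,E,F}

δ(A,b) = {A,B,C,D}; δ(B,b) = {A,B,C,E,F}; δ(C,b) = {C,D,F}; δ(D,b) = {A,B,E,F}.
Union: {A,B,C,D,E,F}.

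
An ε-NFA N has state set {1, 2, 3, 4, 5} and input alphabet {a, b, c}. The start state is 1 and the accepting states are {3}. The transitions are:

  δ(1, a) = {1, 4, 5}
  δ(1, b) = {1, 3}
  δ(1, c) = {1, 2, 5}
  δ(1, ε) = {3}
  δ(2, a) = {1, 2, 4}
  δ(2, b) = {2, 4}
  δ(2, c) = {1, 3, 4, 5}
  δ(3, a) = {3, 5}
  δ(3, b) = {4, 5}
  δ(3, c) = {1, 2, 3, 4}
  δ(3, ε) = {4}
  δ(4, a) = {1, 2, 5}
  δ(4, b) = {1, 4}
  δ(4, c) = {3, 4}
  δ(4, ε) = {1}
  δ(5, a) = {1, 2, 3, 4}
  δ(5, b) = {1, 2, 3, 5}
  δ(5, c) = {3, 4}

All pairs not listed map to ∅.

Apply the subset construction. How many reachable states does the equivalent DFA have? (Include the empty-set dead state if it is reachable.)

Start state of the DFA: {1, 3, 4} (ε-closure of the NFA start).
{1, 3, 4} --a--> {1, 2, 3, 4, 5}  [new]
{1, 3, 4} --b--> {1, 3, 4, 5}  [new]
{1, 3, 4} --c--> {1, 2, 3, 4, 5}  [seen]
{1, 2, 3, 4, 5} --a--> {1, 2, 3, 4, 5}  [seen]
{1, 2, 3, 4, 5} --b--> {1, 2, 3, 4, 5}  [seen]
{1, 2, 3, 4, 5} --c--> {1, 2, 3, 4, 5}  [seen]
{1, 3, 4, 5} --a--> {1, 2, 3, 4, 5}  [seen]
{1, 3, 4, 5} --b--> {1, 2, 3, 4, 5}  [seen]
{1, 3, 4, 5} --c--> {1, 2, 3, 4, 5}  [seen]
Reachable DFA states: {1, 3, 4}, {1, 2, 3, 4, 5}, {1, 3, 4, 5}.

3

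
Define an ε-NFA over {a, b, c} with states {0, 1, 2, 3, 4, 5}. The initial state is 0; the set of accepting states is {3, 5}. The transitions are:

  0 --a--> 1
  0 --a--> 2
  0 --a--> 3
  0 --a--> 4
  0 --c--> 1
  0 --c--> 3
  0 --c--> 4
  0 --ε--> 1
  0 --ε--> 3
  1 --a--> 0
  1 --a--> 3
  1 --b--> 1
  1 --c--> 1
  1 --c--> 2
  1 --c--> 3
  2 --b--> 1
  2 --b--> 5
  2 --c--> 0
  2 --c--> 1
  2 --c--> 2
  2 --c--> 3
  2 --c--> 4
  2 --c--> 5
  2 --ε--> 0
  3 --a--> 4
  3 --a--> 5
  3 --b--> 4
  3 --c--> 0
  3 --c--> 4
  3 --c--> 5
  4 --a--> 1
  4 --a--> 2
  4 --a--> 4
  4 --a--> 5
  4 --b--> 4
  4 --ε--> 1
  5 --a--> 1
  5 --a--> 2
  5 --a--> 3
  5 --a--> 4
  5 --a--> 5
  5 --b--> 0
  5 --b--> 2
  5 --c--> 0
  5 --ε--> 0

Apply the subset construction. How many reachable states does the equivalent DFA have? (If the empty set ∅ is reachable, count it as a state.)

6

Start state of the DFA: {0, 1, 3} (ε-closure of the NFA start).
{0, 1, 3} --a--> {0, 1, 2, 3, 4, 5}  [new]
{0, 1, 3} --b--> {1, 4}  [new]
{0, 1, 3} --c--> {0, 1, 2, 3, 4, 5}  [seen]
{0, 1, 2, 3, 4, 5} --a--> {0, 1, 2, 3, 4, 5}  [seen]
{0, 1, 2, 3, 4, 5} --b--> {0, 1, 2, 3, 4, 5}  [seen]
{0, 1, 2, 3, 4, 5} --c--> {0, 1, 2, 3, 4, 5}  [seen]
{1, 4} --a--> {0, 1, 2, 3, 4, 5}  [seen]
{1, 4} --b--> {1, 4}  [seen]
{1, 4} --c--> {0, 1, 2, 3}  [new]
{0, 1, 2, 3} --a--> {0, 1, 2, 3, 4, 5}  [seen]
{0, 1, 2, 3} --b--> {0, 1, 3, 4, 5}  [new]
{0, 1, 2, 3} --c--> {0, 1, 2, 3, 4, 5}  [seen]
{0, 1, 3, 4, 5} --a--> {0, 1, 2, 3, 4, 5}  [seen]
{0, 1, 3, 4, 5} --b--> {0, 1, 2, 3, 4}  [new]
{0, 1, 3, 4, 5} --c--> {0, 1, 2, 3, 4, 5}  [seen]
{0, 1, 2, 3, 4} --a--> {0, 1, 2, 3, 4, 5}  [seen]
{0, 1, 2, 3, 4} --b--> {0, 1, 3, 4, 5}  [seen]
{0, 1, 2, 3, 4} --c--> {0, 1, 2, 3, 4, 5}  [seen]
Reachable DFA states: {0, 1, 3}, {0, 1, 2, 3, 4, 5}, {1, 4}, {0, 1, 2, 3}, {0, 1, 3, 4, 5}, {0, 1, 2, 3, 4}.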